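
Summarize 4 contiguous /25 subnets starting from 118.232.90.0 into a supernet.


Original prefix: /25
Number of subnets: 4 = 2^2
New prefix = 25 - 2 = 23
Supernet: 118.232.90.0/23


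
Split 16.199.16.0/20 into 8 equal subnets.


New prefix = 20 + 3 = 23
Each subnet has 512 addresses
  16.199.16.0/23
  16.199.18.0/23
  16.199.20.0/23
  16.199.22.0/23
  16.199.24.0/23
  16.199.26.0/23
  16.199.28.0/23
  16.199.30.0/23
Subnets: 16.199.16.0/23, 16.199.18.0/23, 16.199.20.0/23, 16.199.22.0/23, 16.199.24.0/23, 16.199.26.0/23, 16.199.28.0/23, 16.199.30.0/23


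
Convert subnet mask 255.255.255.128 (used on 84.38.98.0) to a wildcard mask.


Subnet mask: 255.255.255.128
Wildcard = 255.255.255.255 - subnet mask
255 - 255 = 0
255 - 255 = 0
255 - 255 = 0
255 - 128 = 127
Wildcard: 0.0.0.127


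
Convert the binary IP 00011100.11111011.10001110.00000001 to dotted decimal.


00011100 = 28
11111011 = 251
10001110 = 142
00000001 = 1
IP: 28.251.142.1


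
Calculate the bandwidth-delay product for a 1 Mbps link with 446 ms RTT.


BDP = bandwidth * RTT
= 1 Mbps * 446 ms
= 1 * 1e6 * 446 / 1000 bits
= 446000 bits
= 55750 bytes
= 54.4434 KB
BDP = 446000 bits (55750 bytes)


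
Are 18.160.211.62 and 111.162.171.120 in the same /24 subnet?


Mask: 255.255.255.0
18.160.211.62 AND mask = 18.160.211.0
111.162.171.120 AND mask = 111.162.171.0
No, different subnets (18.160.211.0 vs 111.162.171.0)


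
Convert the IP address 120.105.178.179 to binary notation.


120 = 01111000
105 = 01101001
178 = 10110010
179 = 10110011
Binary: 01111000.01101001.10110010.10110011


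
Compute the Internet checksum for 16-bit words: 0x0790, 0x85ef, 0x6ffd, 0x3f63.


Sum all words (with carry folding):
+ 0x0790 = 0x0790
+ 0x85ef = 0x8d7f
+ 0x6ffd = 0xfd7c
+ 0x3f63 = 0x3ce0
One's complement: ~0x3ce0
Checksum = 0xc31f


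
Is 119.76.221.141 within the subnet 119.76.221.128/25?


Subnet network: 119.76.221.128
Test IP AND mask: 119.76.221.128
Yes, 119.76.221.141 is in 119.76.221.128/25


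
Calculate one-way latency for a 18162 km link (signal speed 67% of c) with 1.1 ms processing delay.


Speed = 0.67 * 3e5 km/s = 201000 km/s
Propagation delay = 18162 / 201000 = 0.0904 s = 90.3582 ms
Processing delay = 1.1 ms
Total one-way latency = 91.4582 ms


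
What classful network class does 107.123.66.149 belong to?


First octet: 107
Binary: 01101011
0xxxxxxx -> Class A (1-126)
Class A, default mask 255.0.0.0 (/8)


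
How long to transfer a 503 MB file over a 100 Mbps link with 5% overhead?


Effective throughput = 100 * (1 - 5/100) = 95 Mbps
File size in Mb = 503 * 8 = 4024 Mb
Time = 4024 / 95
Time = 42.3579 seconds


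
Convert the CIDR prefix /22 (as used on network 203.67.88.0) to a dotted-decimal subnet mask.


/22 means 22 network bits, 10 host bits
Binary: 11111111111111111111110000000000
Mask: 255.255.252.0


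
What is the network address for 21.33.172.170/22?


IP:   00010101.00100001.10101100.10101010
Mask: 11111111.11111111.11111100.00000000
AND operation:
Net:  00010101.00100001.10101100.00000000
Network: 21.33.172.0/22


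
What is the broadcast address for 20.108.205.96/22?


Network: 20.108.204.0/22
Host bits = 10
Set all host bits to 1:
Broadcast: 20.108.207.255


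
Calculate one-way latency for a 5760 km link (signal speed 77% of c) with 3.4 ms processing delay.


Speed = 0.77 * 3e5 km/s = 231000 km/s
Propagation delay = 5760 / 231000 = 0.0249 s = 24.9351 ms
Processing delay = 3.4 ms
Total one-way latency = 28.3351 ms


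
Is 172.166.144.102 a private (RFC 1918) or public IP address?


RFC 1918 private ranges:
  10.0.0.0/8 (10.0.0.0 - 10.255.255.255)
  172.16.0.0/12 (172.16.0.0 - 172.31.255.255)
  192.168.0.0/16 (192.168.0.0 - 192.168.255.255)
Public (not in any RFC 1918 range)


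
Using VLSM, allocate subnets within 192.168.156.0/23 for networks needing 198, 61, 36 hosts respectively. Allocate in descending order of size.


198 hosts -> /24 (254 usable): 192.168.156.0/24
61 hosts -> /26 (62 usable): 192.168.157.0/26
36 hosts -> /26 (62 usable): 192.168.157.64/26
Allocation: 192.168.156.0/24 (198 hosts, 254 usable); 192.168.157.0/26 (61 hosts, 62 usable); 192.168.157.64/26 (36 hosts, 62 usable)


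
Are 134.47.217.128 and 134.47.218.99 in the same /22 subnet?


Mask: 255.255.252.0
134.47.217.128 AND mask = 134.47.216.0
134.47.218.99 AND mask = 134.47.216.0
Yes, same subnet (134.47.216.0)


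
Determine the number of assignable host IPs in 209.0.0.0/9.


Host bits = 32 - 9 = 23
Total addresses = 2^23 = 8388608
Usable = total - 2 (network and broadcast)
Usable hosts: 8388606


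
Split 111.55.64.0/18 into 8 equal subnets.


New prefix = 18 + 3 = 21
Each subnet has 2048 addresses
  111.55.64.0/21
  111.55.72.0/21
  111.55.80.0/21
  111.55.88.0/21
  111.55.96.0/21
  111.55.104.0/21
  111.55.112.0/21
  111.55.120.0/21
Subnets: 111.55.64.0/21, 111.55.72.0/21, 111.55.80.0/21, 111.55.88.0/21, 111.55.96.0/21, 111.55.104.0/21, 111.55.112.0/21, 111.55.120.0/21


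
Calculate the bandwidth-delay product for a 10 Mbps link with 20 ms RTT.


BDP = bandwidth * RTT
= 10 Mbps * 20 ms
= 10 * 1e6 * 20 / 1000 bits
= 200000 bits
= 25000 bytes
= 24.4141 KB
BDP = 200000 bits (25000 bytes)


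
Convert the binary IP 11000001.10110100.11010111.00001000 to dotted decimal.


11000001 = 193
10110100 = 180
11010111 = 215
00001000 = 8
IP: 193.180.215.8


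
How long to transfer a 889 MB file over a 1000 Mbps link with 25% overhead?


Effective throughput = 1000 * (1 - 25/100) = 750 Mbps
File size in Mb = 889 * 8 = 7112 Mb
Time = 7112 / 750
Time = 9.4827 seconds


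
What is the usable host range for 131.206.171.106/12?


Network: 131.192.0.0
Broadcast: 131.207.255.255
First usable = network + 1
Last usable = broadcast - 1
Range: 131.192.0.1 to 131.207.255.254


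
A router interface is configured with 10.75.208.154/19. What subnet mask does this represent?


/19 means 19 network bits, 13 host bits
Binary: 11111111111111111110000000000000
Mask: 255.255.224.0


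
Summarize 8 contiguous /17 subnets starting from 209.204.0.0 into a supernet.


Original prefix: /17
Number of subnets: 8 = 2^3
New prefix = 17 - 3 = 14
Supernet: 209.204.0.0/14


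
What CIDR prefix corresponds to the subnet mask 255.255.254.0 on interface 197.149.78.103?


Binary: 11111111.11111111.11111110.00000000
Count leading 1s
Prefix: /23


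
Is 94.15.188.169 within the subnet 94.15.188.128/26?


Subnet network: 94.15.188.128
Test IP AND mask: 94.15.188.128
Yes, 94.15.188.169 is in 94.15.188.128/26


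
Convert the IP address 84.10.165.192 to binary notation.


84 = 01010100
10 = 00001010
165 = 10100101
192 = 11000000
Binary: 01010100.00001010.10100101.11000000


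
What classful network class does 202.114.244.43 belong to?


First octet: 202
Binary: 11001010
110xxxxx -> Class C (192-223)
Class C, default mask 255.255.255.0 (/24)


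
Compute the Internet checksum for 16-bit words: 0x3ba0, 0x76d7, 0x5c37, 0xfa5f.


Sum all words (with carry folding):
+ 0x3ba0 = 0x3ba0
+ 0x76d7 = 0xb277
+ 0x5c37 = 0x0eaf
+ 0xfa5f = 0x090f
One's complement: ~0x090f
Checksum = 0xf6f0


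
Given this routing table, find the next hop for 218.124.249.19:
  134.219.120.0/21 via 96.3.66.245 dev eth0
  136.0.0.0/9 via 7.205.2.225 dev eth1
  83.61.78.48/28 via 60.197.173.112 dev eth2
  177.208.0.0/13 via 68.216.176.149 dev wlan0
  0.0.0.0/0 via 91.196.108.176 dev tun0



Longest prefix match for 218.124.249.19:
  /21 134.219.120.0: no
  /9 136.0.0.0: no
  /28 83.61.78.48: no
  /13 177.208.0.0: no
  /0 0.0.0.0: MATCH
Selected: next-hop 91.196.108.176 via tun0 (matched /0)


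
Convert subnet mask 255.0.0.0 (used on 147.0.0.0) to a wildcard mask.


Subnet mask: 255.0.0.0
Wildcard = 255.255.255.255 - subnet mask
255 - 255 = 0
255 - 0 = 255
255 - 0 = 255
255 - 0 = 255
Wildcard: 0.255.255.255


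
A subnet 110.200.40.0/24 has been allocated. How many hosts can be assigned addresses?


Host bits = 32 - 24 = 8
Total addresses = 2^8 = 256
Usable = total - 2 (network and broadcast)
Usable hosts: 254


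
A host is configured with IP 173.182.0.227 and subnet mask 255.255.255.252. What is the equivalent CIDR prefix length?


Binary: 11111111.11111111.11111111.11111100
Count leading 1s
Prefix: /30


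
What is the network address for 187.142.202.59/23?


IP:   10111011.10001110.11001010.00111011
Mask: 11111111.11111111.11111110.00000000
AND operation:
Net:  10111011.10001110.11001010.00000000
Network: 187.142.202.0/23


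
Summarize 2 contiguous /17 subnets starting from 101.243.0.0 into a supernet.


Original prefix: /17
Number of subnets: 2 = 2^1
New prefix = 17 - 1 = 16
Supernet: 101.243.0.0/16


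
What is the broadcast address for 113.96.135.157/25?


Network: 113.96.135.128/25
Host bits = 7
Set all host bits to 1:
Broadcast: 113.96.135.255


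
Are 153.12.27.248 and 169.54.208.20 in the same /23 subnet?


Mask: 255.255.254.0
153.12.27.248 AND mask = 153.12.26.0
169.54.208.20 AND mask = 169.54.208.0
No, different subnets (153.12.26.0 vs 169.54.208.0)


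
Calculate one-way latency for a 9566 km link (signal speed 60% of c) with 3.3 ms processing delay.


Speed = 0.6 * 3e5 km/s = 180000 km/s
Propagation delay = 9566 / 180000 = 0.0531 s = 53.1444 ms
Processing delay = 3.3 ms
Total one-way latency = 56.4444 ms


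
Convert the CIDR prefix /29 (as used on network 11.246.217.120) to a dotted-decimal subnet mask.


/29 means 29 network bits, 3 host bits
Binary: 11111111111111111111111111111000
Mask: 255.255.255.248


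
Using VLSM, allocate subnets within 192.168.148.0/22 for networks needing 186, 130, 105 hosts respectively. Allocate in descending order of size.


186 hosts -> /24 (254 usable): 192.168.148.0/24
130 hosts -> /24 (254 usable): 192.168.149.0/24
105 hosts -> /25 (126 usable): 192.168.150.0/25
Allocation: 192.168.148.0/24 (186 hosts, 254 usable); 192.168.149.0/24 (130 hosts, 254 usable); 192.168.150.0/25 (105 hosts, 126 usable)


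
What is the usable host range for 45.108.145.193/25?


Network: 45.108.145.128
Broadcast: 45.108.145.255
First usable = network + 1
Last usable = broadcast - 1
Range: 45.108.145.129 to 45.108.145.254


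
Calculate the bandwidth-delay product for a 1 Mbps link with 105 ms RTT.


BDP = bandwidth * RTT
= 1 Mbps * 105 ms
= 1 * 1e6 * 105 / 1000 bits
= 105000 bits
= 13125 bytes
= 12.8174 KB
BDP = 105000 bits (13125 bytes)


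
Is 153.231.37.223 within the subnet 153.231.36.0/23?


Subnet network: 153.231.36.0
Test IP AND mask: 153.231.36.0
Yes, 153.231.37.223 is in 153.231.36.0/23


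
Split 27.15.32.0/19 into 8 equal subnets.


New prefix = 19 + 3 = 22
Each subnet has 1024 addresses
  27.15.32.0/22
  27.15.36.0/22
  27.15.40.0/22
  27.15.44.0/22
  27.15.48.0/22
  27.15.52.0/22
  27.15.56.0/22
  27.15.60.0/22
Subnets: 27.15.32.0/22, 27.15.36.0/22, 27.15.40.0/22, 27.15.44.0/22, 27.15.48.0/22, 27.15.52.0/22, 27.15.56.0/22, 27.15.60.0/22


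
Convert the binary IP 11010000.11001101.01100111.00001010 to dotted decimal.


11010000 = 208
11001101 = 205
01100111 = 103
00001010 = 10
IP: 208.205.103.10


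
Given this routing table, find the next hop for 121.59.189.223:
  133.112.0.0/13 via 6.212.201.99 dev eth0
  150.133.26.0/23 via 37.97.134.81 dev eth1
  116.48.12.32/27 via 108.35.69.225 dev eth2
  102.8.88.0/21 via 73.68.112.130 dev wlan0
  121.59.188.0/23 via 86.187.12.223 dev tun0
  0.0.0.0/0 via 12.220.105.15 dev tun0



Longest prefix match for 121.59.189.223:
  /13 133.112.0.0: no
  /23 150.133.26.0: no
  /27 116.48.12.32: no
  /21 102.8.88.0: no
  /23 121.59.188.0: MATCH
  /0 0.0.0.0: MATCH
Selected: next-hop 86.187.12.223 via tun0 (matched /23)


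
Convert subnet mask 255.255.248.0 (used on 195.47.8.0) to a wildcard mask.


Subnet mask: 255.255.248.0
Wildcard = 255.255.255.255 - subnet mask
255 - 255 = 0
255 - 255 = 0
255 - 248 = 7
255 - 0 = 255
Wildcard: 0.0.7.255


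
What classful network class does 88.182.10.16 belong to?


First octet: 88
Binary: 01011000
0xxxxxxx -> Class A (1-126)
Class A, default mask 255.0.0.0 (/8)


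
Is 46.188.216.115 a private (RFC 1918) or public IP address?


RFC 1918 private ranges:
  10.0.0.0/8 (10.0.0.0 - 10.255.255.255)
  172.16.0.0/12 (172.16.0.0 - 172.31.255.255)
  192.168.0.0/16 (192.168.0.0 - 192.168.255.255)
Public (not in any RFC 1918 range)


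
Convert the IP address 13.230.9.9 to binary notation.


13 = 00001101
230 = 11100110
9 = 00001001
9 = 00001001
Binary: 00001101.11100110.00001001.00001001


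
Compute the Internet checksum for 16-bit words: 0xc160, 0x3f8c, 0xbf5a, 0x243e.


Sum all words (with carry folding):
+ 0xc160 = 0xc160
+ 0x3f8c = 0x00ed
+ 0xbf5a = 0xc047
+ 0x243e = 0xe485
One's complement: ~0xe485
Checksum = 0x1b7a


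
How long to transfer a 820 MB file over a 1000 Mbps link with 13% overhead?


Effective throughput = 1000 * (1 - 13/100) = 870 Mbps
File size in Mb = 820 * 8 = 6560 Mb
Time = 6560 / 870
Time = 7.5402 seconds


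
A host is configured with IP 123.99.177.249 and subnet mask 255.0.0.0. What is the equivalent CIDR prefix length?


Binary: 11111111.00000000.00000000.00000000
Count leading 1s
Prefix: /8


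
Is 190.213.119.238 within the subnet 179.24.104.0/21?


Subnet network: 179.24.104.0
Test IP AND mask: 190.213.112.0
No, 190.213.119.238 is not in 179.24.104.0/21


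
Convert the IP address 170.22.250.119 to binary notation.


170 = 10101010
22 = 00010110
250 = 11111010
119 = 01110111
Binary: 10101010.00010110.11111010.01110111


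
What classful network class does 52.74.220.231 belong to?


First octet: 52
Binary: 00110100
0xxxxxxx -> Class A (1-126)
Class A, default mask 255.0.0.0 (/8)


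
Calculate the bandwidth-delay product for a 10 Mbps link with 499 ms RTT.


BDP = bandwidth * RTT
= 10 Mbps * 499 ms
= 10 * 1e6 * 499 / 1000 bits
= 4990000 bits
= 623750 bytes
= 609.1309 KB
BDP = 4990000 bits (623750 bytes)


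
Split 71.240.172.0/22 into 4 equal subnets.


New prefix = 22 + 2 = 24
Each subnet has 256 addresses
  71.240.172.0/24
  71.240.173.0/24
  71.240.174.0/24
  71.240.175.0/24
Subnets: 71.240.172.0/24, 71.240.173.0/24, 71.240.174.0/24, 71.240.175.0/24


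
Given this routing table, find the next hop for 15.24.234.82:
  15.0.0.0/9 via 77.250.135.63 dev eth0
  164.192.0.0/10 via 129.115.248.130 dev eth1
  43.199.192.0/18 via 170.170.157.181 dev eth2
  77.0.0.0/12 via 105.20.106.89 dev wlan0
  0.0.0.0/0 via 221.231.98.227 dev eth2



Longest prefix match for 15.24.234.82:
  /9 15.0.0.0: MATCH
  /10 164.192.0.0: no
  /18 43.199.192.0: no
  /12 77.0.0.0: no
  /0 0.0.0.0: MATCH
Selected: next-hop 77.250.135.63 via eth0 (matched /9)


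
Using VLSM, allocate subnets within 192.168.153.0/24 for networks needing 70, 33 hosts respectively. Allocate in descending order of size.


70 hosts -> /25 (126 usable): 192.168.153.0/25
33 hosts -> /26 (62 usable): 192.168.153.128/26
Allocation: 192.168.153.0/25 (70 hosts, 126 usable); 192.168.153.128/26 (33 hosts, 62 usable)


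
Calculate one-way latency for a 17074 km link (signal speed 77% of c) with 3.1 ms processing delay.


Speed = 0.77 * 3e5 km/s = 231000 km/s
Propagation delay = 17074 / 231000 = 0.0739 s = 73.9134 ms
Processing delay = 3.1 ms
Total one-way latency = 77.0134 ms


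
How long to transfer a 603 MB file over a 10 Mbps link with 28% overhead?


Effective throughput = 10 * (1 - 28/100) = 7.2 Mbps
File size in Mb = 603 * 8 = 4824 Mb
Time = 4824 / 7.2
Time = 670.0 seconds


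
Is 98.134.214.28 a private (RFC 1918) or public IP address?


RFC 1918 private ranges:
  10.0.0.0/8 (10.0.0.0 - 10.255.255.255)
  172.16.0.0/12 (172.16.0.0 - 172.31.255.255)
  192.168.0.0/16 (192.168.0.0 - 192.168.255.255)
Public (not in any RFC 1918 range)


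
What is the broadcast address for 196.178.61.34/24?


Network: 196.178.61.0/24
Host bits = 8
Set all host bits to 1:
Broadcast: 196.178.61.255


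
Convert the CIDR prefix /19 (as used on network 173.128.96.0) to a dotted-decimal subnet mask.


/19 means 19 network bits, 13 host bits
Binary: 11111111111111111110000000000000
Mask: 255.255.224.0


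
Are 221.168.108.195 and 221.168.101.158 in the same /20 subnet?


Mask: 255.255.240.0
221.168.108.195 AND mask = 221.168.96.0
221.168.101.158 AND mask = 221.168.96.0
Yes, same subnet (221.168.96.0)


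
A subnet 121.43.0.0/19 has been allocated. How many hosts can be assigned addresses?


Host bits = 32 - 19 = 13
Total addresses = 2^13 = 8192
Usable = total - 2 (network and broadcast)
Usable hosts: 8190


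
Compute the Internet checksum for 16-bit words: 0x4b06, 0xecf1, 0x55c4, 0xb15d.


Sum all words (with carry folding):
+ 0x4b06 = 0x4b06
+ 0xecf1 = 0x37f8
+ 0x55c4 = 0x8dbc
+ 0xb15d = 0x3f1a
One's complement: ~0x3f1a
Checksum = 0xc0e5


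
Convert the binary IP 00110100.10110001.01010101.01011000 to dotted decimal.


00110100 = 52
10110001 = 177
01010101 = 85
01011000 = 88
IP: 52.177.85.88


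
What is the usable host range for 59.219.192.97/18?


Network: 59.219.192.0
Broadcast: 59.219.255.255
First usable = network + 1
Last usable = broadcast - 1
Range: 59.219.192.1 to 59.219.255.254


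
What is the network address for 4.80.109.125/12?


IP:   00000100.01010000.01101101.01111101
Mask: 11111111.11110000.00000000.00000000
AND operation:
Net:  00000100.01010000.00000000.00000000
Network: 4.80.0.0/12


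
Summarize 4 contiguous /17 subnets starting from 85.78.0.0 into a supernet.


Original prefix: /17
Number of subnets: 4 = 2^2
New prefix = 17 - 2 = 15
Supernet: 85.78.0.0/15


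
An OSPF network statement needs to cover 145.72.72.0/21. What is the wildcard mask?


Subnet mask: 255.255.248.0
Wildcard = 255.255.255.255 - subnet mask
255 - 255 = 0
255 - 255 = 0
255 - 248 = 7
255 - 0 = 255
Wildcard: 0.0.7.255


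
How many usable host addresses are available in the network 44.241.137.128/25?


Host bits = 32 - 25 = 7
Total addresses = 2^7 = 128
Usable = total - 2 (network and broadcast)
Usable hosts: 126


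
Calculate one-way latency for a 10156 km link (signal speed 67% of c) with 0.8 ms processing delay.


Speed = 0.67 * 3e5 km/s = 201000 km/s
Propagation delay = 10156 / 201000 = 0.0505 s = 50.5274 ms
Processing delay = 0.8 ms
Total one-way latency = 51.3274 ms


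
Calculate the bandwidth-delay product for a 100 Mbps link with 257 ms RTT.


BDP = bandwidth * RTT
= 100 Mbps * 257 ms
= 100 * 1e6 * 257 / 1000 bits
= 25700000 bits
= 3212500 bytes
= 3137.207 KB
BDP = 25700000 bits (3212500 bytes)


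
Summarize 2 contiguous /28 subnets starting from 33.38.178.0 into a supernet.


Original prefix: /28
Number of subnets: 2 = 2^1
New prefix = 28 - 1 = 27
Supernet: 33.38.178.0/27


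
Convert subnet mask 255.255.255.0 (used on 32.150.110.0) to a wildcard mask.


Subnet mask: 255.255.255.0
Wildcard = 255.255.255.255 - subnet mask
255 - 255 = 0
255 - 255 = 0
255 - 255 = 0
255 - 0 = 255
Wildcard: 0.0.0.255


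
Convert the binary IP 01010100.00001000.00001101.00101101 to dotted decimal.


01010100 = 84
00001000 = 8
00001101 = 13
00101101 = 45
IP: 84.8.13.45


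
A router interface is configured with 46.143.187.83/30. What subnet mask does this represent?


/30 means 30 network bits, 2 host bits
Binary: 11111111111111111111111111111100
Mask: 255.255.255.252


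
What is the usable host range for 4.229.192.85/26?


Network: 4.229.192.64
Broadcast: 4.229.192.127
First usable = network + 1
Last usable = broadcast - 1
Range: 4.229.192.65 to 4.229.192.126


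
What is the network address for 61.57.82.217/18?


IP:   00111101.00111001.01010010.11011001
Mask: 11111111.11111111.11000000.00000000
AND operation:
Net:  00111101.00111001.01000000.00000000
Network: 61.57.64.0/18


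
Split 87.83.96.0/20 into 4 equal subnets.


New prefix = 20 + 2 = 22
Each subnet has 1024 addresses
  87.83.96.0/22
  87.83.100.0/22
  87.83.104.0/22
  87.83.108.0/22
Subnets: 87.83.96.0/22, 87.83.100.0/22, 87.83.104.0/22, 87.83.108.0/22


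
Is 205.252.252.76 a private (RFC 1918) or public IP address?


RFC 1918 private ranges:
  10.0.0.0/8 (10.0.0.0 - 10.255.255.255)
  172.16.0.0/12 (172.16.0.0 - 172.31.255.255)
  192.168.0.0/16 (192.168.0.0 - 192.168.255.255)
Public (not in any RFC 1918 range)


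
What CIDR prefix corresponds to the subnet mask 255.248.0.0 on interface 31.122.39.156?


Binary: 11111111.11111000.00000000.00000000
Count leading 1s
Prefix: /13


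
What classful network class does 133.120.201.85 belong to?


First octet: 133
Binary: 10000101
10xxxxxx -> Class B (128-191)
Class B, default mask 255.255.0.0 (/16)


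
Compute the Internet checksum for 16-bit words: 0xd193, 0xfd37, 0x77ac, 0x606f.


Sum all words (with carry folding):
+ 0xd193 = 0xd193
+ 0xfd37 = 0xcecb
+ 0x77ac = 0x4678
+ 0x606f = 0xa6e7
One's complement: ~0xa6e7
Checksum = 0x5918


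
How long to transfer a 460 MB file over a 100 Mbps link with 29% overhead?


Effective throughput = 100 * (1 - 29/100) = 71 Mbps
File size in Mb = 460 * 8 = 3680 Mb
Time = 3680 / 71
Time = 51.831 seconds


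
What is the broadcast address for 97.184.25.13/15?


Network: 97.184.0.0/15
Host bits = 17
Set all host bits to 1:
Broadcast: 97.185.255.255


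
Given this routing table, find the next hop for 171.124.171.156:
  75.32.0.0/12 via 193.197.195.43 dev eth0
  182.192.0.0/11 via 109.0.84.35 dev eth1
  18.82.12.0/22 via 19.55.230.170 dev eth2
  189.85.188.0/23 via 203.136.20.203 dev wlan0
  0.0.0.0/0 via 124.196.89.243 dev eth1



Longest prefix match for 171.124.171.156:
  /12 75.32.0.0: no
  /11 182.192.0.0: no
  /22 18.82.12.0: no
  /23 189.85.188.0: no
  /0 0.0.0.0: MATCH
Selected: next-hop 124.196.89.243 via eth1 (matched /0)


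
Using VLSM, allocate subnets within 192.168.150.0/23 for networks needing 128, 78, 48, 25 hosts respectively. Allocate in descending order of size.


128 hosts -> /24 (254 usable): 192.168.150.0/24
78 hosts -> /25 (126 usable): 192.168.151.0/25
48 hosts -> /26 (62 usable): 192.168.151.128/26
25 hosts -> /27 (30 usable): 192.168.151.192/27
Allocation: 192.168.150.0/24 (128 hosts, 254 usable); 192.168.151.0/25 (78 hosts, 126 usable); 192.168.151.128/26 (48 hosts, 62 usable); 192.168.151.192/27 (25 hosts, 30 usable)


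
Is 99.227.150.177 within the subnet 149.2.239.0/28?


Subnet network: 149.2.239.0
Test IP AND mask: 99.227.150.176
No, 99.227.150.177 is not in 149.2.239.0/28


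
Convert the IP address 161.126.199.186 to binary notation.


161 = 10100001
126 = 01111110
199 = 11000111
186 = 10111010
Binary: 10100001.01111110.11000111.10111010


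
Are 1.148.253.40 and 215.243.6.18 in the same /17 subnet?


Mask: 255.255.128.0
1.148.253.40 AND mask = 1.148.128.0
215.243.6.18 AND mask = 215.243.0.0
No, different subnets (1.148.128.0 vs 215.243.0.0)


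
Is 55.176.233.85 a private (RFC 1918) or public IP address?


RFC 1918 private ranges:
  10.0.0.0/8 (10.0.0.0 - 10.255.255.255)
  172.16.0.0/12 (172.16.0.0 - 172.31.255.255)
  192.168.0.0/16 (192.168.0.0 - 192.168.255.255)
Public (not in any RFC 1918 range)


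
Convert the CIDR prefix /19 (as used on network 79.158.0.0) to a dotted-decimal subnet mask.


/19 means 19 network bits, 13 host bits
Binary: 11111111111111111110000000000000
Mask: 255.255.224.0


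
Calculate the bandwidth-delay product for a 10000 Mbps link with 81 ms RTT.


BDP = bandwidth * RTT
= 10000 Mbps * 81 ms
= 10000 * 1e6 * 81 / 1000 bits
= 810000000 bits
= 101250000 bytes
= 98876.9531 KB
BDP = 810000000 bits (101250000 bytes)


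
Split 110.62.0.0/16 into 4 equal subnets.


New prefix = 16 + 2 = 18
Each subnet has 16384 addresses
  110.62.0.0/18
  110.62.64.0/18
  110.62.128.0/18
  110.62.192.0/18
Subnets: 110.62.0.0/18, 110.62.64.0/18, 110.62.128.0/18, 110.62.192.0/18


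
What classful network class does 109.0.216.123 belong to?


First octet: 109
Binary: 01101101
0xxxxxxx -> Class A (1-126)
Class A, default mask 255.0.0.0 (/8)


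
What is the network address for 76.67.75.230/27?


IP:   01001100.01000011.01001011.11100110
Mask: 11111111.11111111.11111111.11100000
AND operation:
Net:  01001100.01000011.01001011.11100000
Network: 76.67.75.224/27


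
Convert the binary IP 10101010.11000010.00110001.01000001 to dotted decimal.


10101010 = 170
11000010 = 194
00110001 = 49
01000001 = 65
IP: 170.194.49.65


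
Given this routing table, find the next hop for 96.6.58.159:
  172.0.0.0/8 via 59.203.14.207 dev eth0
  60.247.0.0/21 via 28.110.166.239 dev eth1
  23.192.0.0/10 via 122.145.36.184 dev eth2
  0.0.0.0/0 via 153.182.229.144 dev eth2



Longest prefix match for 96.6.58.159:
  /8 172.0.0.0: no
  /21 60.247.0.0: no
  /10 23.192.0.0: no
  /0 0.0.0.0: MATCH
Selected: next-hop 153.182.229.144 via eth2 (matched /0)


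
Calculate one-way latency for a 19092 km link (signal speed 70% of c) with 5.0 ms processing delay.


Speed = 0.7 * 3e5 km/s = 210000 km/s
Propagation delay = 19092 / 210000 = 0.0909 s = 90.9143 ms
Processing delay = 5.0 ms
Total one-way latency = 95.9143 ms


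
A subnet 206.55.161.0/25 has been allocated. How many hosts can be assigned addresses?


Host bits = 32 - 25 = 7
Total addresses = 2^7 = 128
Usable = total - 2 (network and broadcast)
Usable hosts: 126


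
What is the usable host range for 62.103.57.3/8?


Network: 62.0.0.0
Broadcast: 62.255.255.255
First usable = network + 1
Last usable = broadcast - 1
Range: 62.0.0.1 to 62.255.255.254


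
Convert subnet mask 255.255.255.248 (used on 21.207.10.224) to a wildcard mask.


Subnet mask: 255.255.255.248
Wildcard = 255.255.255.255 - subnet mask
255 - 255 = 0
255 - 255 = 0
255 - 255 = 0
255 - 248 = 7
Wildcard: 0.0.0.7


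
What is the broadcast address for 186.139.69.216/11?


Network: 186.128.0.0/11
Host bits = 21
Set all host bits to 1:
Broadcast: 186.159.255.255


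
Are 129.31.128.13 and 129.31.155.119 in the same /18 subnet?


Mask: 255.255.192.0
129.31.128.13 AND mask = 129.31.128.0
129.31.155.119 AND mask = 129.31.128.0
Yes, same subnet (129.31.128.0)


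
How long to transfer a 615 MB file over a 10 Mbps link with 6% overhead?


Effective throughput = 10 * (1 - 6/100) = 9.4 Mbps
File size in Mb = 615 * 8 = 4920 Mb
Time = 4920 / 9.4
Time = 523.4043 seconds


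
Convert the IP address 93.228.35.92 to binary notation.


93 = 01011101
228 = 11100100
35 = 00100011
92 = 01011100
Binary: 01011101.11100100.00100011.01011100


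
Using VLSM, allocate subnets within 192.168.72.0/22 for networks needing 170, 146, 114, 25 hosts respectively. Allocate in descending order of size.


170 hosts -> /24 (254 usable): 192.168.72.0/24
146 hosts -> /24 (254 usable): 192.168.73.0/24
114 hosts -> /25 (126 usable): 192.168.74.0/25
25 hosts -> /27 (30 usable): 192.168.74.128/27
Allocation: 192.168.72.0/24 (170 hosts, 254 usable); 192.168.73.0/24 (146 hosts, 254 usable); 192.168.74.0/25 (114 hosts, 126 usable); 192.168.74.128/27 (25 hosts, 30 usable)


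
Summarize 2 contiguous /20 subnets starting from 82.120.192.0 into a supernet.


Original prefix: /20
Number of subnets: 2 = 2^1
New prefix = 20 - 1 = 19
Supernet: 82.120.192.0/19


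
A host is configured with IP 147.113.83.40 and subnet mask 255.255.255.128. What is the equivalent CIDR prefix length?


Binary: 11111111.11111111.11111111.10000000
Count leading 1s
Prefix: /25


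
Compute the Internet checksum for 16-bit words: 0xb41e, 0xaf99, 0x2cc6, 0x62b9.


Sum all words (with carry folding):
+ 0xb41e = 0xb41e
+ 0xaf99 = 0x63b8
+ 0x2cc6 = 0x907e
+ 0x62b9 = 0xf337
One's complement: ~0xf337
Checksum = 0x0cc8


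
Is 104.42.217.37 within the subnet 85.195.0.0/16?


Subnet network: 85.195.0.0
Test IP AND mask: 104.42.0.0
No, 104.42.217.37 is not in 85.195.0.0/16


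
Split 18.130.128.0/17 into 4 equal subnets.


New prefix = 17 + 2 = 19
Each subnet has 8192 addresses
  18.130.128.0/19
  18.130.160.0/19
  18.130.192.0/19
  18.130.224.0/19
Subnets: 18.130.128.0/19, 18.130.160.0/19, 18.130.192.0/19, 18.130.224.0/19


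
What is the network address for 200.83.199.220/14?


IP:   11001000.01010011.11000111.11011100
Mask: 11111111.11111100.00000000.00000000
AND operation:
Net:  11001000.01010000.00000000.00000000
Network: 200.80.0.0/14


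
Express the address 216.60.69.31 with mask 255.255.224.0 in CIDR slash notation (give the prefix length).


Binary: 11111111.11111111.11100000.00000000
Count leading 1s
Prefix: /19


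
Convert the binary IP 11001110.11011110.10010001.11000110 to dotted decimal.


11001110 = 206
11011110 = 222
10010001 = 145
11000110 = 198
IP: 206.222.145.198


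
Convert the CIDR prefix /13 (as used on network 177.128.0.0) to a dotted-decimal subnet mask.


/13 means 13 network bits, 19 host bits
Binary: 11111111111110000000000000000000
Mask: 255.248.0.0


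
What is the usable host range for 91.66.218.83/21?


Network: 91.66.216.0
Broadcast: 91.66.223.255
First usable = network + 1
Last usable = broadcast - 1
Range: 91.66.216.1 to 91.66.223.254


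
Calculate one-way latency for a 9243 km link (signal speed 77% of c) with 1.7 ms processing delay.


Speed = 0.77 * 3e5 km/s = 231000 km/s
Propagation delay = 9243 / 231000 = 0.04 s = 40.013 ms
Processing delay = 1.7 ms
Total one-way latency = 41.713 ms


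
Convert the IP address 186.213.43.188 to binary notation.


186 = 10111010
213 = 11010101
43 = 00101011
188 = 10111100
Binary: 10111010.11010101.00101011.10111100


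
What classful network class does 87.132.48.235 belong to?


First octet: 87
Binary: 01010111
0xxxxxxx -> Class A (1-126)
Class A, default mask 255.0.0.0 (/8)


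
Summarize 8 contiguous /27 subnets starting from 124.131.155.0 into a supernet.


Original prefix: /27
Number of subnets: 8 = 2^3
New prefix = 27 - 3 = 24
Supernet: 124.131.155.0/24


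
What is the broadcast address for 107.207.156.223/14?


Network: 107.204.0.0/14
Host bits = 18
Set all host bits to 1:
Broadcast: 107.207.255.255


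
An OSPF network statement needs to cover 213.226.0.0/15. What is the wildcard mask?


Subnet mask: 255.254.0.0
Wildcard = 255.255.255.255 - subnet mask
255 - 255 = 0
255 - 254 = 1
255 - 0 = 255
255 - 0 = 255
Wildcard: 0.1.255.255


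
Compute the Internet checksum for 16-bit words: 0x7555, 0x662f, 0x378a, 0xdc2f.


Sum all words (with carry folding):
+ 0x7555 = 0x7555
+ 0x662f = 0xdb84
+ 0x378a = 0x130f
+ 0xdc2f = 0xef3e
One's complement: ~0xef3e
Checksum = 0x10c1


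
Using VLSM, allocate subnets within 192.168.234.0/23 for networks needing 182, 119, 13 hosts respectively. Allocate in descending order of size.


182 hosts -> /24 (254 usable): 192.168.234.0/24
119 hosts -> /25 (126 usable): 192.168.235.0/25
13 hosts -> /28 (14 usable): 192.168.235.128/28
Allocation: 192.168.234.0/24 (182 hosts, 254 usable); 192.168.235.0/25 (119 hosts, 126 usable); 192.168.235.128/28 (13 hosts, 14 usable)


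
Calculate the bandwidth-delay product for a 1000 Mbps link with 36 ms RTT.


BDP = bandwidth * RTT
= 1000 Mbps * 36 ms
= 1000 * 1e6 * 36 / 1000 bits
= 36000000 bits
= 4500000 bytes
= 4394.5312 KB
BDP = 36000000 bits (4500000 bytes)


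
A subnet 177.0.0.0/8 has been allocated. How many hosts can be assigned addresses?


Host bits = 32 - 8 = 24
Total addresses = 2^24 = 16777216
Usable = total - 2 (network and broadcast)
Usable hosts: 16777214


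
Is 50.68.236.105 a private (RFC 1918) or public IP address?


RFC 1918 private ranges:
  10.0.0.0/8 (10.0.0.0 - 10.255.255.255)
  172.16.0.0/12 (172.16.0.0 - 172.31.255.255)
  192.168.0.0/16 (192.168.0.0 - 192.168.255.255)
Public (not in any RFC 1918 range)


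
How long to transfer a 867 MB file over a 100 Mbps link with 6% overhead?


Effective throughput = 100 * (1 - 6/100) = 94 Mbps
File size in Mb = 867 * 8 = 6936 Mb
Time = 6936 / 94
Time = 73.7872 seconds


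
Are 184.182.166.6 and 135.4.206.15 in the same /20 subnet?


Mask: 255.255.240.0
184.182.166.6 AND mask = 184.182.160.0
135.4.206.15 AND mask = 135.4.192.0
No, different subnets (184.182.160.0 vs 135.4.192.0)


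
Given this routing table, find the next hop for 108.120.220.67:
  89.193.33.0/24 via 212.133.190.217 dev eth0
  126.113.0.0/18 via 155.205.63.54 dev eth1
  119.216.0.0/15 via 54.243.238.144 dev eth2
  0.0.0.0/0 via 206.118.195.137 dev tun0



Longest prefix match for 108.120.220.67:
  /24 89.193.33.0: no
  /18 126.113.0.0: no
  /15 119.216.0.0: no
  /0 0.0.0.0: MATCH
Selected: next-hop 206.118.195.137 via tun0 (matched /0)


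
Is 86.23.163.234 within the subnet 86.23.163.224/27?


Subnet network: 86.23.163.224
Test IP AND mask: 86.23.163.224
Yes, 86.23.163.234 is in 86.23.163.224/27


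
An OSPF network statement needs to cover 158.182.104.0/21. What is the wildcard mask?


Subnet mask: 255.255.248.0
Wildcard = 255.255.255.255 - subnet mask
255 - 255 = 0
255 - 255 = 0
255 - 248 = 7
255 - 0 = 255
Wildcard: 0.0.7.255


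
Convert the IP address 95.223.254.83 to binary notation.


95 = 01011111
223 = 11011111
254 = 11111110
83 = 01010011
Binary: 01011111.11011111.11111110.01010011


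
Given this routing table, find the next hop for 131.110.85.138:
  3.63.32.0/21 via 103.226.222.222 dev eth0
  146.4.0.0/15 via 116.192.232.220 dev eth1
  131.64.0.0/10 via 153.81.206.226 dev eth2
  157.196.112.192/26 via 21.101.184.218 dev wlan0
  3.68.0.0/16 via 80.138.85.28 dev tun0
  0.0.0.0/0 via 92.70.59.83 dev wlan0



Longest prefix match for 131.110.85.138:
  /21 3.63.32.0: no
  /15 146.4.0.0: no
  /10 131.64.0.0: MATCH
  /26 157.196.112.192: no
  /16 3.68.0.0: no
  /0 0.0.0.0: MATCH
Selected: next-hop 153.81.206.226 via eth2 (matched /10)


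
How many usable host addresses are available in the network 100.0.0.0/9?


Host bits = 32 - 9 = 23
Total addresses = 2^23 = 8388608
Usable = total - 2 (network and broadcast)
Usable hosts: 8388606


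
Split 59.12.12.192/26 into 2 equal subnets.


New prefix = 26 + 1 = 27
Each subnet has 32 addresses
  59.12.12.192/27
  59.12.12.224/27
Subnets: 59.12.12.192/27, 59.12.12.224/27


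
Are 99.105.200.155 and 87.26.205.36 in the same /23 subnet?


Mask: 255.255.254.0
99.105.200.155 AND mask = 99.105.200.0
87.26.205.36 AND mask = 87.26.204.0
No, different subnets (99.105.200.0 vs 87.26.204.0)


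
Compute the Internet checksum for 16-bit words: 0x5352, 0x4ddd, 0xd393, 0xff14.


Sum all words (with carry folding):
+ 0x5352 = 0x5352
+ 0x4ddd = 0xa12f
+ 0xd393 = 0x74c3
+ 0xff14 = 0x73d8
One's complement: ~0x73d8
Checksum = 0x8c27


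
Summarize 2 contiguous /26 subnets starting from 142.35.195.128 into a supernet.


Original prefix: /26
Number of subnets: 2 = 2^1
New prefix = 26 - 1 = 25
Supernet: 142.35.195.128/25


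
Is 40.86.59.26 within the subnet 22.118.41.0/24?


Subnet network: 22.118.41.0
Test IP AND mask: 40.86.59.0
No, 40.86.59.26 is not in 22.118.41.0/24


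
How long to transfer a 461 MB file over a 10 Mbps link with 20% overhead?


Effective throughput = 10 * (1 - 20/100) = 8 Mbps
File size in Mb = 461 * 8 = 3688 Mb
Time = 3688 / 8
Time = 461 seconds


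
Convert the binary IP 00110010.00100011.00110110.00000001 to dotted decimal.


00110010 = 50
00100011 = 35
00110110 = 54
00000001 = 1
IP: 50.35.54.1


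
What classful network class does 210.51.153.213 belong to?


First octet: 210
Binary: 11010010
110xxxxx -> Class C (192-223)
Class C, default mask 255.255.255.0 (/24)


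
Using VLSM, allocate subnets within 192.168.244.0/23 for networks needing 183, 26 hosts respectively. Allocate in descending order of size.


183 hosts -> /24 (254 usable): 192.168.244.0/24
26 hosts -> /27 (30 usable): 192.168.245.0/27
Allocation: 192.168.244.0/24 (183 hosts, 254 usable); 192.168.245.0/27 (26 hosts, 30 usable)


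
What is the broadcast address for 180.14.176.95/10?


Network: 180.0.0.0/10
Host bits = 22
Set all host bits to 1:
Broadcast: 180.63.255.255


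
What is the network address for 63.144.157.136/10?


IP:   00111111.10010000.10011101.10001000
Mask: 11111111.11000000.00000000.00000000
AND operation:
Net:  00111111.10000000.00000000.00000000
Network: 63.128.0.0/10


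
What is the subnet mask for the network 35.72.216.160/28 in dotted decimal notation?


/28 means 28 network bits, 4 host bits
Binary: 11111111111111111111111111110000
Mask: 255.255.255.240


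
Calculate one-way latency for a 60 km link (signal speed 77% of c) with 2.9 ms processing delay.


Speed = 0.77 * 3e5 km/s = 231000 km/s
Propagation delay = 60 / 231000 = 0.0003 s = 0.2597 ms
Processing delay = 2.9 ms
Total one-way latency = 3.1597 ms


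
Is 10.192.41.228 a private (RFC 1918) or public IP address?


RFC 1918 private ranges:
  10.0.0.0/8 (10.0.0.0 - 10.255.255.255)
  172.16.0.0/12 (172.16.0.0 - 172.31.255.255)
  192.168.0.0/16 (192.168.0.0 - 192.168.255.255)
Private (in 10.0.0.0/8)


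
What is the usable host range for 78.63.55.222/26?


Network: 78.63.55.192
Broadcast: 78.63.55.255
First usable = network + 1
Last usable = broadcast - 1
Range: 78.63.55.193 to 78.63.55.254


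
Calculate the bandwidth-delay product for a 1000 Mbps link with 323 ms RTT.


BDP = bandwidth * RTT
= 1000 Mbps * 323 ms
= 1000 * 1e6 * 323 / 1000 bits
= 323000000 bits
= 40375000 bytes
= 39428.7109 KB
BDP = 323000000 bits (40375000 bytes)


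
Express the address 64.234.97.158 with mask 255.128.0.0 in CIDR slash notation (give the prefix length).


Binary: 11111111.10000000.00000000.00000000
Count leading 1s
Prefix: /9


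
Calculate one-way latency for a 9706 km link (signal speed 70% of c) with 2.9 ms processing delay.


Speed = 0.7 * 3e5 km/s = 210000 km/s
Propagation delay = 9706 / 210000 = 0.0462 s = 46.219 ms
Processing delay = 2.9 ms
Total one-way latency = 49.119 ms


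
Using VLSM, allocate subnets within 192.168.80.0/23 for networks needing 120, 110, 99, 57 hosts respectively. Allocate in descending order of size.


120 hosts -> /25 (126 usable): 192.168.80.0/25
110 hosts -> /25 (126 usable): 192.168.80.128/25
99 hosts -> /25 (126 usable): 192.168.81.0/25
57 hosts -> /26 (62 usable): 192.168.81.128/26
Allocation: 192.168.80.0/25 (120 hosts, 126 usable); 192.168.80.128/25 (110 hosts, 126 usable); 192.168.81.0/25 (99 hosts, 126 usable); 192.168.81.128/26 (57 hosts, 62 usable)


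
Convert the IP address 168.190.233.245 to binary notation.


168 = 10101000
190 = 10111110
233 = 11101001
245 = 11110101
Binary: 10101000.10111110.11101001.11110101


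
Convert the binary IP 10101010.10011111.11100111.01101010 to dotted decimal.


10101010 = 170
10011111 = 159
11100111 = 231
01101010 = 106
IP: 170.159.231.106


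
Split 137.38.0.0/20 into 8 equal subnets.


New prefix = 20 + 3 = 23
Each subnet has 512 addresses
  137.38.0.0/23
  137.38.2.0/23
  137.38.4.0/23
  137.38.6.0/23
  137.38.8.0/23
  137.38.10.0/23
  137.38.12.0/23
  137.38.14.0/23
Subnets: 137.38.0.0/23, 137.38.2.0/23, 137.38.4.0/23, 137.38.6.0/23, 137.38.8.0/23, 137.38.10.0/23, 137.38.12.0/23, 137.38.14.0/23


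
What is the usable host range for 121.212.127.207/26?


Network: 121.212.127.192
Broadcast: 121.212.127.255
First usable = network + 1
Last usable = broadcast - 1
Range: 121.212.127.193 to 121.212.127.254


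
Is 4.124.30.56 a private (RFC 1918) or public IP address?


RFC 1918 private ranges:
  10.0.0.0/8 (10.0.0.0 - 10.255.255.255)
  172.16.0.0/12 (172.16.0.0 - 172.31.255.255)
  192.168.0.0/16 (192.168.0.0 - 192.168.255.255)
Public (not in any RFC 1918 range)


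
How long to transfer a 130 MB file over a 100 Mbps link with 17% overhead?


Effective throughput = 100 * (1 - 17/100) = 83 Mbps
File size in Mb = 130 * 8 = 1040 Mb
Time = 1040 / 83
Time = 12.5301 seconds
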